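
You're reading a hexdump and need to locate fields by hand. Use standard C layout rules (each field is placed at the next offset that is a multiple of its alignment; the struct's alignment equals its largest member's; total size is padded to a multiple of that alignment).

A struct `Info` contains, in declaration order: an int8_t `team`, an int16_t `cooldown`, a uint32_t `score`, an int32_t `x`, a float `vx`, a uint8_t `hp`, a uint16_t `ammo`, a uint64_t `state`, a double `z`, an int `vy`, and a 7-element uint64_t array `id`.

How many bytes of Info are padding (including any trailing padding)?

@0: team [1B, align 1] → 1
+1 pad (align 2)
@2: cooldown [2B, align 2] → 4
@4: score [4B, align 4] → 8
@8: x [4B, align 4] → 12
@12: vx [4B, align 4] → 16
@16: hp [1B, align 1] → 17
+1 pad (align 2)
@18: ammo [2B, align 2] → 20
+4 pad (align 8)
@24: state [8B, align 8] → 32
@32: z [8B, align 8] → 40
@40: vy [4B, align 4] → 44
+4 pad (align 8)
@48: id [56B, align 8] → 104
size 104, align 8
data bytes 94, size 104 → padding 10

10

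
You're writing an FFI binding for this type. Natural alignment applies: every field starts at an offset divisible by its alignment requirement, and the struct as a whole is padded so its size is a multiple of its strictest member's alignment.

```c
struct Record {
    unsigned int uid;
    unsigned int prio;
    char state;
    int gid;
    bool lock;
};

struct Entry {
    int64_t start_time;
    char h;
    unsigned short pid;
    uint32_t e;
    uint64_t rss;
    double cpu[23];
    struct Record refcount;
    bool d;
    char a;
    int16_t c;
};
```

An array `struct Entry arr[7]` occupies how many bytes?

1624

Record: @0: uid [4B, align 4] → 4; @4: prio [4B, align 4] → 8; @8: state [1B, align 1] → 9; +3 pad (align 4); @12: gid [4B, align 4] → 16; @16: lock [1B, align 1] → 17; +3 tail pad (align 4); size 20, align 4
@0: start_time [8B, align 8] → 8
@8: h [1B, align 1] → 9
+1 pad (align 2)
@10: pid [2B, align 2] → 12
@12: e [4B, align 4] → 16
@16: rss [8B, align 8] → 24
@24: cpu [184B, align 8] → 208
@208: refcount [20B, align 4] → 228
@228: d [1B, align 1] → 229
@229: a [1B, align 1] → 230
@230: c [2B, align 2] → 232
size 232, align 8
array of 7: 7 × 232 = 1624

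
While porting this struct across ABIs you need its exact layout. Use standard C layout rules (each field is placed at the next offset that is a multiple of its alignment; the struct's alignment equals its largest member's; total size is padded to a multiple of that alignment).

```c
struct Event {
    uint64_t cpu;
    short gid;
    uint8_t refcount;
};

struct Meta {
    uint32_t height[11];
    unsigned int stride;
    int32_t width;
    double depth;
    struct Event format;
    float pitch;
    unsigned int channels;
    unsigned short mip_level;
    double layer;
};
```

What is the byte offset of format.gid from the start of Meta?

72

Event: @0: cpu [8B, align 8] → 8; @8: gid [2B, align 2] → 10; @10: refcount [1B, align 1] → 11; +5 tail pad (align 8); size 16, align 8
@0: height [44B, align 4] → 44
@44: stride [4B, align 4] → 48
@48: width [4B, align 4] → 52
+4 pad (align 8)
@56: depth [8B, align 8] → 64
@64: format [16B, align 8] → 80
within Event: gid at 8
64 + 8 = 72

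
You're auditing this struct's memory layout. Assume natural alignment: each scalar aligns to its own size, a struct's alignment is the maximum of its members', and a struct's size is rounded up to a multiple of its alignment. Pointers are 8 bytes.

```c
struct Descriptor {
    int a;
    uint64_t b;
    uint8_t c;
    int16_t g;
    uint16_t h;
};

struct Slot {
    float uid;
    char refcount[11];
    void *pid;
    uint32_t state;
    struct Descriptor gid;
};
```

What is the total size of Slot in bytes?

Descriptor: 0..4  a  (4B, 4-aligned); 4..8  -- padding (4B); 8..16  b  (8B, 8-aligned); 16..17  c  (1B, 1-aligned); 17..18  -- padding (1B); 18..20  g  (2B, 2-aligned); 20..22  h  (2B, 2-aligned); 22..24  -- tail padding (2B); sizeof = 24, alignof = 8
0..4  uid  (4B, 4-aligned)
4..15  refcount  (11B, 1-aligned)
15..16  -- padding (1B)
16..24  pid  (8B, 8-aligned)
24..28  state  (4B, 4-aligned)
28..32  -- padding (4B)
32..56  gid  (24B, 8-aligned)
sizeof = 56, alignof = 8

56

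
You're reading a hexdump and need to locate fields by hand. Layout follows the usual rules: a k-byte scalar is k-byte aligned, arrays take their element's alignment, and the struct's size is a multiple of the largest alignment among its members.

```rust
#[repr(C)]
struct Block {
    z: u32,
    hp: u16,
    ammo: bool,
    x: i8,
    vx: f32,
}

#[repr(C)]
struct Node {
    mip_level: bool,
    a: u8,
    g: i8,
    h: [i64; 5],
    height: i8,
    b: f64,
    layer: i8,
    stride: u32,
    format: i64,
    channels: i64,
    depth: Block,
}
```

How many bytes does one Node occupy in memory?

104

Block: z at 0 (size 4, align 4) → ends 4; hp at 4 (size 2, align 2) → ends 6; ammo at 6 (size 1, align 1) → ends 7; x at 7 (size 1, align 1) → ends 8; vx at 8 (size 4, align 4) → ends 12; total 12 bytes, alignment 4
mip_level at 0 (size 1, align 1) → ends 1
a at 1 (size 1, align 1) → ends 2
g at 2 (size 1, align 1) → ends 3
pad 5 to align 8 for h
h at 8 (size 40, align 8) → ends 48
height at 48 (size 1, align 1) → ends 49
pad 7 to align 8 for b
b at 56 (size 8, align 8) → ends 64
layer at 64 (size 1, align 1) → ends 65
pad 3 to align 4 for stride
stride at 68 (size 4, align 4) → ends 72
format at 72 (size 8, align 8) → ends 80
channels at 80 (size 8, align 8) → ends 88
depth at 88 (size 12, align 4) → ends 100
tail pad 4 to reach multiple of 8
total 104 bytes, alignment 8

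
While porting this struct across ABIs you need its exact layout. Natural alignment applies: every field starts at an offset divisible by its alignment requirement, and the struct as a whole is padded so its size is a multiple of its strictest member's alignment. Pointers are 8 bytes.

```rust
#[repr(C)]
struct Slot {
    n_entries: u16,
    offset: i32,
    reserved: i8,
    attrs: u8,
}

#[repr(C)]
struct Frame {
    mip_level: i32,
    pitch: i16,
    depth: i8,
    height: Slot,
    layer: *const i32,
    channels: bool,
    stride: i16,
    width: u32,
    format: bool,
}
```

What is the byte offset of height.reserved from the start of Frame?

16

Slot: @0: n_entries [2B, align 2] → 2; +2 pad (align 4); @4: offset [4B, align 4] → 8; @8: reserved [1B, align 1] → 9; @9: attrs [1B, align 1] → 10; +2 tail pad (align 4); size 12, align 4
@0: mip_level [4B, align 4] → 4
@4: pitch [2B, align 2] → 6
@6: depth [1B, align 1] → 7
+1 pad (align 4)
@8: height [12B, align 4] → 20
within Slot: reserved at 8
8 + 8 = 16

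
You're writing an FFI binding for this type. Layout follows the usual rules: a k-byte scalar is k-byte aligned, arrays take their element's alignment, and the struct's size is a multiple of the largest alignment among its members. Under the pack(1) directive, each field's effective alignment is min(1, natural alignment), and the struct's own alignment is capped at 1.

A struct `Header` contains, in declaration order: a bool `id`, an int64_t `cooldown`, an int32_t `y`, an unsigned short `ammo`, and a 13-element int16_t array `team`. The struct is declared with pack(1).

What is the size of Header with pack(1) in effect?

41

0..1  id  (1B, 1-aligned)
1..9  cooldown  (8B, 1-aligned)
9..13  y  (4B, 1-aligned)
13..15  ammo  (2B, 1-aligned)
15..41  team  (26B, 1-aligned)
sizeof = 41, alignof = 1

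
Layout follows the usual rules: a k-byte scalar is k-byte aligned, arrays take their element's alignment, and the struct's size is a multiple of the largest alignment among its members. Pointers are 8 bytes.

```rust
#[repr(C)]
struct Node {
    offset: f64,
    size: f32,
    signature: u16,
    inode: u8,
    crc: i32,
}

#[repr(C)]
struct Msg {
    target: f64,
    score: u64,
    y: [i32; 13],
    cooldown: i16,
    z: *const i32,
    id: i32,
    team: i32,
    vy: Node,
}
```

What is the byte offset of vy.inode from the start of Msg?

102

Node: @0: offset [8B, align 8] → 8; @8: size [4B, align 4] → 12; @12: signature [2B, align 2] → 14; @14: inode [1B, align 1] → 15; +1 pad (align 4); @16: crc [4B, align 4] → 20; +4 tail pad (align 8); size 24, align 8
@0: target [8B, align 8] → 8
@8: score [8B, align 8] → 16
@16: y [52B, align 4] → 68
@68: cooldown [2B, align 2] → 70
+2 pad (align 8)
@72: z [8B, align 8] → 80
@80: id [4B, align 4] → 84
@84: team [4B, align 4] → 88
@88: vy [24B, align 8] → 112
within Node: inode at 14
88 + 14 = 102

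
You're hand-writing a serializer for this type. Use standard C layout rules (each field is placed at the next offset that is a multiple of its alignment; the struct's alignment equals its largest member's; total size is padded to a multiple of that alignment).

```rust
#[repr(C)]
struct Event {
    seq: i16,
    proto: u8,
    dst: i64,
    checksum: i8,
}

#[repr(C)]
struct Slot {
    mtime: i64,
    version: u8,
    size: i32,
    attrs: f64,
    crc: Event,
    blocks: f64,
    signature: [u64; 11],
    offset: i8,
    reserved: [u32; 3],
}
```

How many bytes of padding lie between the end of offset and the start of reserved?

Event: 0..2  seq  (2B, 2-aligned); 2..3  proto  (1B, 1-aligned); 3..8  -- padding (5B); 8..16  dst  (8B, 8-aligned); 16..17  checksum  (1B, 1-aligned); 17..24  -- tail padding (7B); sizeof = 24, alignof = 8
0..8  mtime  (8B, 8-aligned)
8..9  version  (1B, 1-aligned)
9..12  -- padding (3B)
12..16  size  (4B, 4-aligned)
16..24  attrs  (8B, 8-aligned)
24..48  crc  (24B, 8-aligned)
48..56  blocks  (8B, 8-aligned)
56..144  signature  (88B, 8-aligned)
144..145  offset  (1B, 1-aligned)
145..148  -- padding (3B)
148..160  reserved  (12B, 4-aligned)

3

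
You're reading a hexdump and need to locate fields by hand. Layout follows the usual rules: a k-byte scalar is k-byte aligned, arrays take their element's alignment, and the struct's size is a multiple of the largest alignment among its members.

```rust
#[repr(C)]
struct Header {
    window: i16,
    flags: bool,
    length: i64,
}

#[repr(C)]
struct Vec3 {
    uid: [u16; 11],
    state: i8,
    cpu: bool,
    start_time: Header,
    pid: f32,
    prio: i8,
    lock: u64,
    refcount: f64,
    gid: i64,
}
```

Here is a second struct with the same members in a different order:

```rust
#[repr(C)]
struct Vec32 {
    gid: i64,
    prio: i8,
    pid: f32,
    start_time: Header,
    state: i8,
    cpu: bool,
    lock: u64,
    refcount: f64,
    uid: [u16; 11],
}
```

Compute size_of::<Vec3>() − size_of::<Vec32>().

Header: @0: window [2B, align 2] → 2; @2: flags [1B, align 1] → 3; +5 pad (align 8); @8: length [8B, align 8] → 16; size 16, align 8
@0: uid [22B, align 2] → 22
@22: state [1B, align 1] → 23
@23: cpu [1B, align 1] → 24
@24: start_time [16B, align 8] → 40
@40: pid [4B, align 4] → 44
@44: prio [1B, align 1] → 45
+3 pad (align 8)
@48: lock [8B, align 8] → 56
@56: refcount [8B, align 8] → 64
@64: gid [8B, align 8] → 72
size 72, align 8
— Vec32 —
@0: gid [8B, align 8] → 8
@8: prio [1B, align 1] → 9
+3 pad (align 4)
@12: pid [4B, align 4] → 16
@16: start_time [16B, align 8] → 32
@32: state [1B, align 1] → 33
@33: cpu [1B, align 1] → 34
+6 pad (align 8)
@40: lock [8B, align 8] → 48
@48: refcount [8B, align 8] → 56
@56: uid [22B, align 2] → 78
+2 tail pad (align 8)
size 80, align 8
72 − 80 = -8

-8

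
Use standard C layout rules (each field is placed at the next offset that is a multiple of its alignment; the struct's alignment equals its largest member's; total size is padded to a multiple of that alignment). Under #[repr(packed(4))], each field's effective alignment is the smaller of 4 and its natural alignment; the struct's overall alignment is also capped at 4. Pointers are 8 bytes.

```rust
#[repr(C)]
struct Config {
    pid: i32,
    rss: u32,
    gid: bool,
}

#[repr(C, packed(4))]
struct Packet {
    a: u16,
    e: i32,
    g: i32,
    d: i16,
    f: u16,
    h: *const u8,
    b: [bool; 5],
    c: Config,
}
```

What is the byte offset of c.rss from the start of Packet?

Config: @0: pid [4B, align 4] → 4; @4: rss [4B, align 4] → 8; @8: gid [1B, align 1] → 9; +3 tail pad (align 4); size 12, align 4
@0: a [2B, align 2] → 2
+2 pad (align 4)
@4: e [4B, align 4] → 8
@8: g [4B, align 4] → 12
@12: d [2B, align 2] → 14
@14: f [2B, align 2] → 16
@16: h [8B, align 4] → 24
@24: b [5B, align 1] → 29
+3 pad (align 4)
@32: c [12B, align 4] → 44
within Config: rss at 4
32 + 4 = 36

36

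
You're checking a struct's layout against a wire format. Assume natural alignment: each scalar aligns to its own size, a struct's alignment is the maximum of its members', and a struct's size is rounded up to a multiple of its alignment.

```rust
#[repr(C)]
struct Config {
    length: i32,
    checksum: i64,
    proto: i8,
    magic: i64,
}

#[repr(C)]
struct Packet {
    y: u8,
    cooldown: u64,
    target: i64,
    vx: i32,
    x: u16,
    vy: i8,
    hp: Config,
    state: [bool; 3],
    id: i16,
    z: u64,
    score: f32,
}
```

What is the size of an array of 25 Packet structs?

2200

Config: 0..4  length  (4B, 4-aligned); 4..8  -- padding (4B); 8..16  checksum  (8B, 8-aligned); 16..17  proto  (1B, 1-aligned); 17..24  -- padding (7B); 24..32  magic  (8B, 8-aligned); sizeof = 32, alignof = 8
0..1  y  (1B, 1-aligned)
1..8  -- padding (7B)
8..16  cooldown  (8B, 8-aligned)
16..24  target  (8B, 8-aligned)
24..28  vx  (4B, 4-aligned)
28..30  x  (2B, 2-aligned)
30..31  vy  (1B, 1-aligned)
31..32  -- padding (1B)
32..64  hp  (32B, 8-aligned)
64..67  state  (3B, 1-aligned)
67..68  -- padding (1B)
68..70  id  (2B, 2-aligned)
70..72  -- padding (2B)
72..80  z  (8B, 8-aligned)
80..84  score  (4B, 4-aligned)
84..88  -- tail padding (4B)
sizeof = 88, alignof = 8
array of 25: 25 × 88 = 2200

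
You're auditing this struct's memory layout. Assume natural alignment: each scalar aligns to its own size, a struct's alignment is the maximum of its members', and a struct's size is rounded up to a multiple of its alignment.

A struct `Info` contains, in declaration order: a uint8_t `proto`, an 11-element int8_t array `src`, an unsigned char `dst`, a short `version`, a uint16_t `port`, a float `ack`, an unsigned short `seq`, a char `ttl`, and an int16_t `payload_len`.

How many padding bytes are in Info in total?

6

proto at 0 (size 1, align 1) → ends 1
src at 1 (size 11, align 1) → ends 12
dst at 12 (size 1, align 1) → ends 13
pad 1 to align 2 for version
version at 14 (size 2, align 2) → ends 16
port at 16 (size 2, align 2) → ends 18
pad 2 to align 4 for ack
ack at 20 (size 4, align 4) → ends 24
seq at 24 (size 2, align 2) → ends 26
ttl at 26 (size 1, align 1) → ends 27
pad 1 to align 2 for payload_len
payload_len at 28 (size 2, align 2) → ends 30
tail pad 2 to reach multiple of 4
total 32 bytes, alignment 4
data bytes 26, size 32 → padding 6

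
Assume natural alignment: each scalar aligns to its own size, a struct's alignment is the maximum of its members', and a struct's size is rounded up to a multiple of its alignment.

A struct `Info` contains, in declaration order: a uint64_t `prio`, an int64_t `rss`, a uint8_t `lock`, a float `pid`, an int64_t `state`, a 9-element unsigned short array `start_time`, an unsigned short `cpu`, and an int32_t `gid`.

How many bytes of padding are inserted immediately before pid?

3

prio at 0 (size 8, align 8) → ends 8
rss at 8 (size 8, align 8) → ends 16
lock at 16 (size 1, align 1) → ends 17
pad 3 to align 4 for pid
pid at 20 (size 4, align 4) → ends 24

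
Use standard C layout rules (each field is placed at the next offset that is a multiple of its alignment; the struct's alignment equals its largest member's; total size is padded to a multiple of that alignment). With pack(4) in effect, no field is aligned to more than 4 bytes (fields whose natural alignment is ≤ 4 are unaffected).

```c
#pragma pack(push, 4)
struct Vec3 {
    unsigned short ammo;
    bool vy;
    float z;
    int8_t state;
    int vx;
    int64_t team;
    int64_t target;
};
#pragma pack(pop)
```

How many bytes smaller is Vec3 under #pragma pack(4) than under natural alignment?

natural layout:
  0..2  ammo  (2B, 2-aligned)
  2..3  vy  (1B, 1-aligned)
  3..4  -- padding (1B)
  4..8  z  (4B, 4-aligned)
  8..9  state  (1B, 1-aligned)
  9..12  -- padding (3B)
  12..16  vx  (4B, 4-aligned)
  16..24  team  (8B, 8-aligned)
  24..32  target  (8B, 8-aligned)
  sizeof = 32, alignof = 8
packed(4) layout:
  0..2  ammo  (2B, 2-aligned)
  2..3  vy  (1B, 1-aligned)
  3..4  -- padding (1B)
  4..8  z  (4B, 4-aligned)
  8..9  state  (1B, 1-aligned)
  9..12  -- padding (3B)
  12..16  vx  (4B, 4-aligned)
  16..24  team  (8B, 4-aligned)
  24..32  target  (8B, 4-aligned)
  sizeof = 32, alignof = 4
32 − 32 = 0

0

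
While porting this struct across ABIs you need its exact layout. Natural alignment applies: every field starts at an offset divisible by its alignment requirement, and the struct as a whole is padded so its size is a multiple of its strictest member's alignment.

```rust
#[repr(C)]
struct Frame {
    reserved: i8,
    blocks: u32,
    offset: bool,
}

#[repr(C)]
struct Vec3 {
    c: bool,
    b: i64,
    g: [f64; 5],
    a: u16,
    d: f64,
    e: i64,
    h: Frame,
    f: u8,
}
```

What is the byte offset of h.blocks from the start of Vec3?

Frame: reserved at 0 (size 1, align 1) → ends 1; pad 3 to align 4 for blocks; blocks at 4 (size 4, align 4) → ends 8; offset at 8 (size 1, align 1) → ends 9; tail pad 3 to reach multiple of 4; total 12 bytes, alignment 4
c at 0 (size 1, align 1) → ends 1
pad 7 to align 8 for b
b at 8 (size 8, align 8) → ends 16
g at 16 (size 40, align 8) → ends 56
a at 56 (size 2, align 2) → ends 58
pad 6 to align 8 for d
d at 64 (size 8, align 8) → ends 72
e at 72 (size 8, align 8) → ends 80
h at 80 (size 12, align 4) → ends 92
within Frame: blocks at 4
80 + 4 = 84

84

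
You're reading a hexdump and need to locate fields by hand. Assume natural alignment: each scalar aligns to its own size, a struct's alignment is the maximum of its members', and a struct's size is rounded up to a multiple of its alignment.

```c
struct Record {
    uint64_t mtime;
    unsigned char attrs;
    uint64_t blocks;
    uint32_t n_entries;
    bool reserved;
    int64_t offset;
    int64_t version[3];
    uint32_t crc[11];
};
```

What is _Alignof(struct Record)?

8

member alignments: mtime=8, attrs=1, blocks=8, n_entries=4, reserved=1, offset=8, version=8, crc=4
max = 8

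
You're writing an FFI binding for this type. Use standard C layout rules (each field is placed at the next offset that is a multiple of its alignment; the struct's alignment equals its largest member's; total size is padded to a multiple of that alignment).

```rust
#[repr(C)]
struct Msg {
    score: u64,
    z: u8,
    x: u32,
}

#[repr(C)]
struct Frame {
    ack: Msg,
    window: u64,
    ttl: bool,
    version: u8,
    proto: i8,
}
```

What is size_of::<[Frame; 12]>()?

Msg: 0..8  score  (8B, 8-aligned); 8..9  z  (1B, 1-aligned); 9..12  -- padding (3B); 12..16  x  (4B, 4-aligned); sizeof = 16, alignof = 8
0..16  ack  (16B, 8-aligned)
16..24  window  (8B, 8-aligned)
24..25  ttl  (1B, 1-aligned)
25..26  version  (1B, 1-aligned)
26..27  proto  (1B, 1-aligned)
27..32  -- tail padding (5B)
sizeof = 32, alignof = 8
array of 12: 12 × 32 = 384

384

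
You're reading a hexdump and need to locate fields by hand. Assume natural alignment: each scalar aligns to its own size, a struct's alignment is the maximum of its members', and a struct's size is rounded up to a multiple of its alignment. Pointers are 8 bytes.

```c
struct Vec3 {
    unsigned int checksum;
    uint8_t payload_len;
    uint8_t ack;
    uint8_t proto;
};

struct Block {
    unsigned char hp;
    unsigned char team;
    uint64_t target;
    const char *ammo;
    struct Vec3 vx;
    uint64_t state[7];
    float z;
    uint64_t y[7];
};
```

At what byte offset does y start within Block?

Vec3: 0..4  checksum  (4B, 4-aligned); 4..5  payload_len  (1B, 1-aligned); 5..6  ack  (1B, 1-aligned); 6..7  proto  (1B, 1-aligned); 7..8  -- tail padding (1B); sizeof = 8, alignof = 4
0..1  hp  (1B, 1-aligned)
1..2  team  (1B, 1-aligned)
2..8  -- padding (6B)
8..16  target  (8B, 8-aligned)
16..24  ammo  (8B, 8-aligned)
24..32  vx  (8B, 4-aligned)
32..88  state  (56B, 8-aligned)
88..92  z  (4B, 4-aligned)
92..96  -- padding (4B)
96..152  y  (56B, 8-aligned)

96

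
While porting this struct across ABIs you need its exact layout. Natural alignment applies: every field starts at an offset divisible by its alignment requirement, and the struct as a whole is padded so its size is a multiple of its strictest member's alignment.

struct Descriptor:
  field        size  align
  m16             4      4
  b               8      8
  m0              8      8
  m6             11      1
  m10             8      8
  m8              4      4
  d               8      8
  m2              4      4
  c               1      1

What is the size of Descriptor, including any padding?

@0: m16 [4B, align 4] → 4
+4 pad (align 8)
@8: b [8B, align 8] → 16
@16: m0 [8B, align 8] → 24
@24: m6 [11B, align 1] → 35
+5 pad (align 8)
@40: m10 [8B, align 8] → 48
@48: m8 [4B, align 4] → 52
+4 pad (align 8)
@56: d [8B, align 8] → 64
@64: m2 [4B, align 4] → 68
@68: c [1B, align 1] → 69
+3 tail pad (align 8)
size 72, align 8

72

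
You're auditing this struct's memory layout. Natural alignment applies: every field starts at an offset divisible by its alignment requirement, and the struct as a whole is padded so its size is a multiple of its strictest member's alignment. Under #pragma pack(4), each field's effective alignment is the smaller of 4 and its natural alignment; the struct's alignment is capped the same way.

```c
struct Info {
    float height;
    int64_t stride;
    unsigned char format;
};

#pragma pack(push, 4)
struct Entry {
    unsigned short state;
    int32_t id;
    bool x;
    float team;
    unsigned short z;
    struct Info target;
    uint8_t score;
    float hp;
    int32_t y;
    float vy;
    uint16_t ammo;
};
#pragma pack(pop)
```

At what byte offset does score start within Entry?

44

Info: 0..4  height  (4B, 4-aligned); 4..8  -- padding (4B); 8..16  stride  (8B, 8-aligned); 16..17  format  (1B, 1-aligned); 17..24  -- tail padding (7B); sizeof = 24, alignof = 8
0..2  state  (2B, 2-aligned)
2..4  -- padding (2B)
4..8  id  (4B, 4-aligned)
8..9  x  (1B, 1-aligned)
9..12  -- padding (3B)
12..16  team  (4B, 4-aligned)
16..18  z  (2B, 2-aligned)
18..20  -- padding (2B)
20..44  target  (24B, 4-aligned)
44..45  score  (1B, 1-aligned)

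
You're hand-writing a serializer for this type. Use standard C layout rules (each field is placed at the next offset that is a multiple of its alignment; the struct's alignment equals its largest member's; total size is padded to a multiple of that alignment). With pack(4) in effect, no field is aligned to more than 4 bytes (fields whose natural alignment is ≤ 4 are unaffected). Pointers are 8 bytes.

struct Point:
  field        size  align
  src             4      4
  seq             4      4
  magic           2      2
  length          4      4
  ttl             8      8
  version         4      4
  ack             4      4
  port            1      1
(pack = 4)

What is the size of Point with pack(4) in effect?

@0: src [4B, align 4] → 4
@4: seq [4B, align 4] → 8
@8: magic [2B, align 2] → 10
+2 pad (align 4)
@12: length [4B, align 4] → 16
@16: ttl [8B, align 4] → 24
@24: version [4B, align 4] → 28
@28: ack [4B, align 4] → 32
@32: port [1B, align 1] → 33
+3 tail pad (align 4)
size 36, align 4

36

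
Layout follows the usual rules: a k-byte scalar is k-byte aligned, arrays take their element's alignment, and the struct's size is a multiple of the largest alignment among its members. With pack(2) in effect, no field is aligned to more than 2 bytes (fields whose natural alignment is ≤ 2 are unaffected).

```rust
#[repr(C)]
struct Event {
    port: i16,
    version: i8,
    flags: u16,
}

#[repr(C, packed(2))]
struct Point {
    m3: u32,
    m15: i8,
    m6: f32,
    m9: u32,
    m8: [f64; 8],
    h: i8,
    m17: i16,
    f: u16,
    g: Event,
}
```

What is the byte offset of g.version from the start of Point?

Event: @0: port [2B, align 2] → 2; @2: version [1B, align 1] → 3; +1 pad (align 2); @4: flags [2B, align 2] → 6; size 6, align 2
@0: m3 [4B, align 2] → 4
@4: m15 [1B, align 1] → 5
+1 pad (align 2)
@6: m6 [4B, align 2] → 10
@10: m9 [4B, align 2] → 14
@14: m8 [64B, align 2] → 78
@78: h [1B, align 1] → 79
+1 pad (align 2)
@80: m17 [2B, align 2] → 82
@82: f [2B, align 2] → 84
@84: g [6B, align 2] → 90
within Event: version at 2
84 + 2 = 86

86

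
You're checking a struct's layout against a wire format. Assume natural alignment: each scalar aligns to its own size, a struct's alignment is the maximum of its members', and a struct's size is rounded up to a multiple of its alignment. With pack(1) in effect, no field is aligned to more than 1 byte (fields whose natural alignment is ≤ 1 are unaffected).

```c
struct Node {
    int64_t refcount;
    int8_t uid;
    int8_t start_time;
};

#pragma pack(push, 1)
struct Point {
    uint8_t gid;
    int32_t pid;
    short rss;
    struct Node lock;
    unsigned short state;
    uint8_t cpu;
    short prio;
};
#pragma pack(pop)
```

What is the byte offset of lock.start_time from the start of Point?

16

Node: @0: refcount [8B, align 8] → 8; @8: uid [1B, align 1] → 9; @9: start_time [1B, align 1] → 10; +6 tail pad (align 8); size 16, align 8
@0: gid [1B, align 1] → 1
@1: pid [4B, align 1] → 5
@5: rss [2B, align 1] → 7
@7: lock [16B, align 1] → 23
within Node: start_time at 9
7 + 9 = 16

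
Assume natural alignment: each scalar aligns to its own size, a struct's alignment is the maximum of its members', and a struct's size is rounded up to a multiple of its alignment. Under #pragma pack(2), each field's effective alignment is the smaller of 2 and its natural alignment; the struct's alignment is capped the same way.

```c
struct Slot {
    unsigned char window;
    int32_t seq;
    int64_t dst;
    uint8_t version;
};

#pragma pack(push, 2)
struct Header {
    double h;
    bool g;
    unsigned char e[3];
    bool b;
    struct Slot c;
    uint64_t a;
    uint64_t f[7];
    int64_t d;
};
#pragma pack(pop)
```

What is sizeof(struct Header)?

110

Slot: @0: window [1B, align 1] → 1; +3 pad (align 4); @4: seq [4B, align 4] → 8; @8: dst [8B, align 8] → 16; @16: version [1B, align 1] → 17; +7 tail pad (align 8); size 24, align 8
@0: h [8B, align 2] → 8
@8: g [1B, align 1] → 9
@9: e [3B, align 1] → 12
@12: b [1B, align 1] → 13
+1 pad (align 2)
@14: c [24B, align 2] → 38
@38: a [8B, align 2] → 46
@46: f [56B, align 2] → 102
@102: d [8B, align 2] → 110
size 110, align 2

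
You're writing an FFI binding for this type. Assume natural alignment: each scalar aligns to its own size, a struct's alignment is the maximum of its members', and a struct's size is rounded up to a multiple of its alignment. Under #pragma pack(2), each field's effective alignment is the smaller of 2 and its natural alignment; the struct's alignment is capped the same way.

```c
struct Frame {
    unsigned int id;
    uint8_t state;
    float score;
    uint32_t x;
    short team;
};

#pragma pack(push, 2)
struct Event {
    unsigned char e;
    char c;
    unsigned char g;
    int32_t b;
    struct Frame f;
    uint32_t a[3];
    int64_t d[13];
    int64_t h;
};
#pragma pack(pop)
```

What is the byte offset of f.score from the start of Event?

Frame: 0..4  id  (4B, 4-aligned); 4..5  state  (1B, 1-aligned); 5..8  -- padding (3B); 8..12  score  (4B, 4-aligned); 12..16  x  (4B, 4-aligned); 16..18  team  (2B, 2-aligned); 18..20  -- tail padding (2B); sizeof = 20, alignof = 4
0..1  e  (1B, 1-aligned)
1..2  c  (1B, 1-aligned)
2..3  g  (1B, 1-aligned)
3..4  -- padding (1B)
4..8  b  (4B, 2-aligned)
8..28  f  (20B, 2-aligned)
within Frame: score at 8
8 + 8 = 16

16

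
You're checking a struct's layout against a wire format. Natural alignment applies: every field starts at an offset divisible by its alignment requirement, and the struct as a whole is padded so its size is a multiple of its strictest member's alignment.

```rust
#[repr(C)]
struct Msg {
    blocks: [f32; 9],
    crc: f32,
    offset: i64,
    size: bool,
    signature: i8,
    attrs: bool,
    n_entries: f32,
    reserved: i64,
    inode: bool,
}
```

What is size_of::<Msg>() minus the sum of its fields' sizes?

@0: blocks [36B, align 4] → 36
@36: crc [4B, align 4] → 40
@40: offset [8B, align 8] → 48
@48: size [1B, align 1] → 49
@49: signature [1B, align 1] → 50
@50: attrs [1B, align 1] → 51
+1 pad (align 4)
@52: n_entries [4B, align 4] → 56
@56: reserved [8B, align 8] → 64
@64: inode [1B, align 1] → 65
+7 tail pad (align 8)
size 72, align 8
data bytes 64, size 72 → padding 8

8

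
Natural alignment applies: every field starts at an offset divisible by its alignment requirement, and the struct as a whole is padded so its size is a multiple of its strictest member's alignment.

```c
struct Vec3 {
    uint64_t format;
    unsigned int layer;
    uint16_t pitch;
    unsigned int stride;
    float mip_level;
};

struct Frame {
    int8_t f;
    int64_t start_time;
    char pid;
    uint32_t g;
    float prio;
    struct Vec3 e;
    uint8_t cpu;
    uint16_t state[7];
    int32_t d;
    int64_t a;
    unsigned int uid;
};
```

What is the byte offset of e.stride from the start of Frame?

48

Vec3: format at 0 (size 8, align 8) → ends 8; layer at 8 (size 4, align 4) → ends 12; pitch at 12 (size 2, align 2) → ends 14; pad 2 to align 4 for stride; stride at 16 (size 4, align 4) → ends 20; mip_level at 20 (size 4, align 4) → ends 24; total 24 bytes, alignment 8
f at 0 (size 1, align 1) → ends 1
pad 7 to align 8 for start_time
start_time at 8 (size 8, align 8) → ends 16
pid at 16 (size 1, align 1) → ends 17
pad 3 to align 4 for g
g at 20 (size 4, align 4) → ends 24
prio at 24 (size 4, align 4) → ends 28
pad 4 to align 8 for e
e at 32 (size 24, align 8) → ends 56
within Vec3: stride at 16
32 + 16 = 48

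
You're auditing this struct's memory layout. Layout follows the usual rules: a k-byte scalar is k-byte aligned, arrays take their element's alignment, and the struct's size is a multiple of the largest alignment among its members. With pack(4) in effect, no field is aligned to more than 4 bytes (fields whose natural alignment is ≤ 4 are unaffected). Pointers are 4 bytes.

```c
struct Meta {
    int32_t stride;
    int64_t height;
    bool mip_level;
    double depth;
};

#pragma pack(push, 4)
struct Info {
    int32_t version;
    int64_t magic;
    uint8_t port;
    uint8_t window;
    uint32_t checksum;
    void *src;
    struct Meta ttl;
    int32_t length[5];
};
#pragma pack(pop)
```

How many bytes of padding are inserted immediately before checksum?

Meta: 0..4  stride  (4B, 4-aligned); 4..8  -- padding (4B); 8..16  height  (8B, 8-aligned); 16..17  mip_level  (1B, 1-aligned); 17..24  -- padding (7B); 24..32  depth  (8B, 8-aligned); sizeof = 32, alignof = 8
0..4  version  (4B, 4-aligned)
4..12  magic  (8B, 4-aligned)
12..13  port  (1B, 1-aligned)
13..14  window  (1B, 1-aligned)
14..16  -- padding (2B)
16..20  checksum  (4B, 4-aligned)

2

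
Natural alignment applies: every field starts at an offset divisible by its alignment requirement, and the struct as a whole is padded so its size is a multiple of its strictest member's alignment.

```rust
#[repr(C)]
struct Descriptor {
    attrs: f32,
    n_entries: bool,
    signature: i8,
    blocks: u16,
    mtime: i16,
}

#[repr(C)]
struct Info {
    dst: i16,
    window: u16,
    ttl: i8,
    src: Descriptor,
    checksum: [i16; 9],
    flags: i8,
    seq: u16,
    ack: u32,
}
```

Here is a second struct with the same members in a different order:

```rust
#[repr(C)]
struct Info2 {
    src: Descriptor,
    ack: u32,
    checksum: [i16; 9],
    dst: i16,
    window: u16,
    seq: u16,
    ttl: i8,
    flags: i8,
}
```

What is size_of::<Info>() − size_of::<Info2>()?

4

Descriptor: attrs at 0 (size 4, align 4) → ends 4; n_entries at 4 (size 1, align 1) → ends 5; signature at 5 (size 1, align 1) → ends 6; blocks at 6 (size 2, align 2) → ends 8; mtime at 8 (size 2, align 2) → ends 10; tail pad 2 to reach multiple of 4; total 12 bytes, alignment 4
dst at 0 (size 2, align 2) → ends 2
window at 2 (size 2, align 2) → ends 4
ttl at 4 (size 1, align 1) → ends 5
pad 3 to align 4 for src
src at 8 (size 12, align 4) → ends 20
checksum at 20 (size 18, align 2) → ends 38
flags at 38 (size 1, align 1) → ends 39
pad 1 to align 2 for seq
seq at 40 (size 2, align 2) → ends 42
pad 2 to align 4 for ack
ack at 44 (size 4, align 4) → ends 48
total 48 bytes, alignment 4
— Info2 —
src at 0 (size 12, align 4) → ends 12
ack at 12 (size 4, align 4) → ends 16
checksum at 16 (size 18, align 2) → ends 34
dst at 34 (size 2, align 2) → ends 36
window at 36 (size 2, align 2) → ends 38
seq at 38 (size 2, align 2) → ends 40
ttl at 40 (size 1, align 1) → ends 41
flags at 41 (size 1, align 1) → ends 42
tail pad 2 to reach multiple of 4
total 44 bytes, alignment 4
48 − 44 = 4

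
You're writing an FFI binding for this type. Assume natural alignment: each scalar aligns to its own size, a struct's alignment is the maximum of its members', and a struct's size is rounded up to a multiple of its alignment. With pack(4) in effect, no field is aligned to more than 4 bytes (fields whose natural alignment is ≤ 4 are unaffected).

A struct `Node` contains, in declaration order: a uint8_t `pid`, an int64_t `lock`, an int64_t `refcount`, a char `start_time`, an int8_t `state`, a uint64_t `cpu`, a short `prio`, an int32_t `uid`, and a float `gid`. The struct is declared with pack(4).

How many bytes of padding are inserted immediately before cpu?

2

0..1  pid  (1B, 1-aligned)
1..4  -- padding (3B)
4..12  lock  (8B, 4-aligned)
12..20  refcount  (8B, 4-aligned)
20..21  start_time  (1B, 1-aligned)
21..22  state  (1B, 1-aligned)
22..24  -- padding (2B)
24..32  cpu  (8B, 4-aligned)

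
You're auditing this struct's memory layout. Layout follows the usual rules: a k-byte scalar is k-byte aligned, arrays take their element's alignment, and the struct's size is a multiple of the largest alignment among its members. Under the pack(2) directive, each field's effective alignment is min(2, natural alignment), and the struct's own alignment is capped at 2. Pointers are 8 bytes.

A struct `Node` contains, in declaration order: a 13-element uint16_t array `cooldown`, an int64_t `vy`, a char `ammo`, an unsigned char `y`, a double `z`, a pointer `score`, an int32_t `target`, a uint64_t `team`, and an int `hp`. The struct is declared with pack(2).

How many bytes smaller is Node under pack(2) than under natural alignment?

natural layout:
  @0: cooldown [26B, align 2] → 26
  +6 pad (align 8)
  @32: vy [8B, align 8] → 40
  @40: ammo [1B, align 1] → 41
  @41: y [1B, align 1] → 42
  +6 pad (align 8)
  @48: z [8B, align 8] → 56
  @56: score [8B, align 8] → 64
  @64: target [4B, align 4] → 68
  +4 pad (align 8)
  @72: team [8B, align 8] → 80
  @80: hp [4B, align 4] → 84
  +4 tail pad (align 8)
  size 88, align 8
packed(2) layout:
  @0: cooldown [26B, align 2] → 26
  @26: vy [8B, align 2] → 34
  @34: ammo [1B, align 1] → 35
  @35: y [1B, align 1] → 36
  @36: z [8B, align 2] → 44
  @44: score [8B, align 2] → 52
  @52: target [4B, align 2] → 56
  @56: team [8B, align 2] → 64
  @64: hp [4B, align 2] → 68
  size 68, align 2
88 − 68 = 20

20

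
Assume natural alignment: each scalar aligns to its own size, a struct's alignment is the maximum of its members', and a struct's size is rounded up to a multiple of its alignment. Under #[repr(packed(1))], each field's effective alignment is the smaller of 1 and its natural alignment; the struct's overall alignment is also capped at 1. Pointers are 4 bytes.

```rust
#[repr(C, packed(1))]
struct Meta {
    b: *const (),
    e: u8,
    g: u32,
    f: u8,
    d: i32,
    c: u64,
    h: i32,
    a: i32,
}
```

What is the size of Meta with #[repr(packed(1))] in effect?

0..4  b  (4B, 1-aligned)
4..5  e  (1B, 1-aligned)
5..9  g  (4B, 1-aligned)
9..10  f  (1B, 1-aligned)
10..14  d  (4B, 1-aligned)
14..22  c  (8B, 1-aligned)
22..26  h  (4B, 1-aligned)
26..30  a  (4B, 1-aligned)
sizeof = 30, alignof = 1

30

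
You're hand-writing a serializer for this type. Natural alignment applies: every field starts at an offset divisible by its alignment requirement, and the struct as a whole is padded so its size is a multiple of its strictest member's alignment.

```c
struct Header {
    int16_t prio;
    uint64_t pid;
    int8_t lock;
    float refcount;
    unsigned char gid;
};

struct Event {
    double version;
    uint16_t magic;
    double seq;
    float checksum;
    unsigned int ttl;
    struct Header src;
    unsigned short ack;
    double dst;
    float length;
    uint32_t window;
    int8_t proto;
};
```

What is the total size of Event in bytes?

96 bytes

Header: prio at 0 (size 2, align 2) → ends 2; pad 6 to align 8 for pid; pid at 8 (size 8, align 8) → ends 16; lock at 16 (size 1, align 1) → ends 17; pad 3 to align 4 for refcount; refcount at 20 (size 4, align 4) → ends 24; gid at 24 (size 1, align 1) → ends 25; tail pad 7 to reach multiple of 8; total 32 bytes, alignment 8
version at 0 (size 8, align 8) → ends 8
magic at 8 (size 2, align 2) → ends 10
pad 6 to align 8 for seq
seq at 16 (size 8, align 8) → ends 24
checksum at 24 (size 4, align 4) → ends 28
ttl at 28 (size 4, align 4) → ends 32
src at 32 (size 32, align 8) → ends 64
ack at 64 (size 2, align 2) → ends 66
pad 6 to align 8 for dst
dst at 72 (size 8, align 8) → ends 80
length at 80 (size 4, align 4) → ends 84
window at 84 (size 4, align 4) → ends 88
proto at 88 (size 1, align 1) → ends 89
tail pad 7 to reach multiple of 8
total 96 bytes, alignment 8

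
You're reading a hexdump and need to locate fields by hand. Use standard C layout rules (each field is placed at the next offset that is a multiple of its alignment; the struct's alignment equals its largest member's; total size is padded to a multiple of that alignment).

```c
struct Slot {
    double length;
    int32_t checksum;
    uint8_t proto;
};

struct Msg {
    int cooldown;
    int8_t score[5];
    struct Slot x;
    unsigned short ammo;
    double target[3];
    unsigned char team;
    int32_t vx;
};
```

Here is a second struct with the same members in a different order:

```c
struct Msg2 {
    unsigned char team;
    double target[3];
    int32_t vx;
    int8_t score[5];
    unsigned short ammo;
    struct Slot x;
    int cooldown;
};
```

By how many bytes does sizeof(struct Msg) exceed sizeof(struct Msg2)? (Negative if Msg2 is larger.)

Slot: length at 0 (size 8, align 8) → ends 8; checksum at 8 (size 4, align 4) → ends 12; proto at 12 (size 1, align 1) → ends 13; tail pad 3 to reach multiple of 8; total 16 bytes, alignment 8
cooldown at 0 (size 4, align 4) → ends 4
score at 4 (size 5, align 1) → ends 9
pad 7 to align 8 for x
x at 16 (size 16, align 8) → ends 32
ammo at 32 (size 2, align 2) → ends 34
pad 6 to align 8 for target
target at 40 (size 24, align 8) → ends 64
team at 64 (size 1, align 1) → ends 65
pad 3 to align 4 for vx
vx at 68 (size 4, align 4) → ends 72
total 72 bytes, alignment 8
— Msg2 —
team at 0 (size 1, align 1) → ends 1
pad 7 to align 8 for target
target at 8 (size 24, align 8) → ends 32
vx at 32 (size 4, align 4) → ends 36
score at 36 (size 5, align 1) → ends 41
pad 1 to align 2 for ammo
ammo at 42 (size 2, align 2) → ends 44
pad 4 to align 8 for x
x at 48 (size 16, align 8) → ends 64
cooldown at 64 (size 4, align 4) → ends 68
tail pad 4 to reach multiple of 8
total 72 bytes, alignment 8
72 − 72 = 0

0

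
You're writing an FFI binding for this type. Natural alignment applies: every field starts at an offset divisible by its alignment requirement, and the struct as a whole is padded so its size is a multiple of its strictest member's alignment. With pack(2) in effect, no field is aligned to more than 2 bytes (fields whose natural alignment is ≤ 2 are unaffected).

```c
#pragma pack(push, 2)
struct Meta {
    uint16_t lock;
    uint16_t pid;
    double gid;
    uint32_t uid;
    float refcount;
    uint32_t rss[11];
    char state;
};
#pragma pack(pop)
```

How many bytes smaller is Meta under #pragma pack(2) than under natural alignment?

natural layout:
  lock at 0 (size 2, align 2) → ends 2
  pid at 2 (size 2, align 2) → ends 4
  pad 4 to align 8 for gid
  gid at 8 (size 8, align 8) → ends 16
  uid at 16 (size 4, align 4) → ends 20
  refcount at 20 (size 4, align 4) → ends 24
  rss at 24 (size 44, align 4) → ends 68
  state at 68 (size 1, align 1) → ends 69
  tail pad 3 to reach multiple of 8
  total 72 bytes, alignment 8
packed(2) layout:
  lock at 0 (size 2, align 2) → ends 2
  pid at 2 (size 2, align 2) → ends 4
  gid at 4 (size 8, align 2) → ends 12
  uid at 12 (size 4, align 2) → ends 16
  refcount at 16 (size 4, align 2) → ends 20
  rss at 20 (size 44, align 2) → ends 64
  state at 64 (size 1, align 1) → ends 65
  tail pad 1 to reach multiple of 2
  total 66 bytes, alignment 2
72 − 66 = 6

6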